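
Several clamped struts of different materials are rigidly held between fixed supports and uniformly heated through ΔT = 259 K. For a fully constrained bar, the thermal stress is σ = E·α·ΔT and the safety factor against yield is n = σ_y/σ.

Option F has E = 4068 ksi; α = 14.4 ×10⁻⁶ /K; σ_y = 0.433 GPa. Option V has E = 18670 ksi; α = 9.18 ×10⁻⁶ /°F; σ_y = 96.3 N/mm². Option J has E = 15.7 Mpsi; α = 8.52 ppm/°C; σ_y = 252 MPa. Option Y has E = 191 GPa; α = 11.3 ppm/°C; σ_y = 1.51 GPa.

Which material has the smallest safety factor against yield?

option V

With everything in SI (GPa, ×10⁻⁶/K, MPa):
  option F: E = 28.05, α = 14.4, σ_y = 433.0 → σ = 105 MPa, n = 4.14
  option V: E = 128.7, α = 16.5, σ_y = 96.30 → σ = 551 MPa, n = 0.175
  option J: E = 108.2, α = 8.52, σ_y = 252.0 → σ = 239 MPa, n = 1.05
  option Y: E = 191.0, α = 11.3, σ_y = 1510 → σ = 559 MPa, n = 2.70
Option V has the lowest safety factor, n = 0.175.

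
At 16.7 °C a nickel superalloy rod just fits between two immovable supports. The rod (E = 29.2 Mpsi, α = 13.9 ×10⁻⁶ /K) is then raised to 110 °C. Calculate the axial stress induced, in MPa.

261 MPa

E = 29.2 Mpsi = 201.3 GPa.
ΔT = 93.30 K. Constrained thermal stress σ = E·α·ΔT = 201.3×10³ MPa × 13.9×10⁻⁶ × 93.30 = 261 MPa (compressive).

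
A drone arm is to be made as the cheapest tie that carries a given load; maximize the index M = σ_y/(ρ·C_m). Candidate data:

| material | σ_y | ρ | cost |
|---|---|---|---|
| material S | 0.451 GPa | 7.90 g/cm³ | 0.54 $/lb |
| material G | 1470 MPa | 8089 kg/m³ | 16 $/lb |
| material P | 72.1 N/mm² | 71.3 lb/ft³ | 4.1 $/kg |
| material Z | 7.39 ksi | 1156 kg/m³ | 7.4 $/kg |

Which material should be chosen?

Putting every candidate on a common basis:
  material S: σ_y = 451.0 MPa, ρ = 7900 kg/m³, cost = 1.190 $/kg
  material G: σ_y = 1470 MPa, ρ = 8089 kg/m³, cost = 35.27 $/kg
  material P: σ_y = 72.10 MPa, ρ = 1142 kg/m³, cost = 4.100 $/kg
  material Z: σ_y = 50.95 MPa, ρ = 1156 kg/m³, cost = 7.400 $/kg
  material S: M = 48.0 kN·m per $
  material P: M = 15.4 kN·m per $
  material Z: M = 5.96 kN·m per $
  material G: M = 5.15 kN·m per $
Highest index: material S.

material S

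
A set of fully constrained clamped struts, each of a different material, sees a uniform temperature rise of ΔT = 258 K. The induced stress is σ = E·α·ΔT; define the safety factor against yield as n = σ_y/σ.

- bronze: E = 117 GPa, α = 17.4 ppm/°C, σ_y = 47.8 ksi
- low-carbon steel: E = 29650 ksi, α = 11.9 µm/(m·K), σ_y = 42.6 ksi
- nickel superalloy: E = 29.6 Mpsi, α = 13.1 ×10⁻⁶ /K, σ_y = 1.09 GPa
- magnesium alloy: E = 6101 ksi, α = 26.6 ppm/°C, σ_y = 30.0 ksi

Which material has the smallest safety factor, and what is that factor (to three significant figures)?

low-carbon steel, n = 0.468

In consistent units (E in GPa, α in ×10⁻⁶/K, σ_y in MPa):
  bronze: E = 117.0, α = 17.4, σ_y = 329.6 → σ = 525 MPa, n = 0.627
  low-carbon steel: E = 204.4, α = 11.9, σ_y = 293.7 → σ = 628 MPa, n = 0.468
  nickel superalloy: E = 204.1, α = 13.1, σ_y = 1090 → σ = 690 MPa, n = 1.58
  magnesium alloy: E = 42.06, α = 26.6, σ_y = 206.8 → σ = 289 MPa, n = 0.717
Smallest n: low-carbon steel with n = 0.468.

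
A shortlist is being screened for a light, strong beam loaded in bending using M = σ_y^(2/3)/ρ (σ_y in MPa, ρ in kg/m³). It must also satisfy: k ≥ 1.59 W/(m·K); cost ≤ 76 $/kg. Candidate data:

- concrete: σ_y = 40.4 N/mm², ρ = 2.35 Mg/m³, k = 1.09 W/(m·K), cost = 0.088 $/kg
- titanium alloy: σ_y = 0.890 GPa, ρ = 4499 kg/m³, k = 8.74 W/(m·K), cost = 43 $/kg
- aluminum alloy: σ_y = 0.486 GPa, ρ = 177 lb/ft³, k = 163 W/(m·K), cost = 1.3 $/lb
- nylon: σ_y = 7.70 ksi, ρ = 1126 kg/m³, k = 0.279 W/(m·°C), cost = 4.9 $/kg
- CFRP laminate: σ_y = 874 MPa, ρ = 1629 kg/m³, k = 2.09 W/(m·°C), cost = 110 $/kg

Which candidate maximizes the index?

aluminum alloy

Screen on constraints: k ≥ 1.59 W/(m·K); cost ≤ 76 $/kg. Survivors: titanium alloy, aluminum alloy.
After converting to SI:
  titanium alloy: σ_y = 890.0 MPa, ρ = 4499 kg/m³
  aluminum alloy: σ_y = 486.0 MPa, ρ = 2835 kg/m³
  aluminum alloy: M = 21.8×10⁻³
  titanium alloy: M = 20.6×10⁻³
Highest index: aluminum alloy.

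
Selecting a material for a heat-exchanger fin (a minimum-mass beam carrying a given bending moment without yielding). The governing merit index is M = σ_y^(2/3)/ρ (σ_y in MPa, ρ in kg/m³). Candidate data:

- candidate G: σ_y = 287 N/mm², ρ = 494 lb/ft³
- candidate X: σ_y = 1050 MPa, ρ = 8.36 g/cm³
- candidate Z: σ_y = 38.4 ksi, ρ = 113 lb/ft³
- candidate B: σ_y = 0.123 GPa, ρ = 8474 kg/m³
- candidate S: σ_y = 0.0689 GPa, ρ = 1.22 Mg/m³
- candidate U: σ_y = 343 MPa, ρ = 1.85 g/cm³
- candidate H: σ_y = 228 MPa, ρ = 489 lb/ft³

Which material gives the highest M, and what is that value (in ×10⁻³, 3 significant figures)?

candidate U, M = 26.5×10⁻³

Putting every candidate on a common basis:
  candidate G: σ_y = 287.0 MPa, ρ = 7913 kg/m³
  candidate X: σ_y = 1050 MPa, ρ = 8360 kg/m³
  candidate Z: σ_y = 264.8 MPa, ρ = 1810 kg/m³
  candidate B: σ_y = 123.0 MPa, ρ = 8474 kg/m³
  candidate S: σ_y = 68.90 MPa, ρ = 1220 kg/m³
  candidate U: σ_y = 343.0 MPa, ρ = 1850 kg/m³
  candidate H: σ_y = 228.0 MPa, ρ = 7833 kg/m³
  candidate U: M = 26.5×10⁻³
  candidate Z: M = 22.8×10⁻³
  candidate S: M = 13.8×10⁻³
  candidate X: M = 12.4×10⁻³
  candidate G: M = 5.50×10⁻³
  candidate H: M = 4.76×10⁻³
  candidate B: M = 2.92×10⁻³
Candidate U ranks first.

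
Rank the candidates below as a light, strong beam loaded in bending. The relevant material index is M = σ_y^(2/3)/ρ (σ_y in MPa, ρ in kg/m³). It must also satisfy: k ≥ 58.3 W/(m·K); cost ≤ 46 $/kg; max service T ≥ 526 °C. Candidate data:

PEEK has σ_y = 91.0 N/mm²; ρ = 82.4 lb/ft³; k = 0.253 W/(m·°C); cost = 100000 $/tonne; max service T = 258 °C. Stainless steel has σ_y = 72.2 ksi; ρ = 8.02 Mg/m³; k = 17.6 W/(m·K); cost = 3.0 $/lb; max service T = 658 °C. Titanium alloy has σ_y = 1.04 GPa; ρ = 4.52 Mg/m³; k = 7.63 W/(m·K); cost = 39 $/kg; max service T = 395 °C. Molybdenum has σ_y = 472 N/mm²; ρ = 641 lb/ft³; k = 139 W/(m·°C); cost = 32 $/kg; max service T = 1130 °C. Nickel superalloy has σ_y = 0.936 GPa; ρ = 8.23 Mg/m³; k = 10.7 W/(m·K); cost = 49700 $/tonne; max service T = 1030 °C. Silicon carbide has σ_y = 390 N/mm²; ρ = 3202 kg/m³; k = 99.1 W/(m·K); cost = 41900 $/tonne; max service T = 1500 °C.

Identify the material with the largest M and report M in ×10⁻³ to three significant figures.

Screen on constraints: k ≥ 58.3 W/(m·K); cost ≤ 46 $/kg; max service T ≥ 526 °C. Survivors: molybdenum, silicon carbide.
After converting to SI:
  molybdenum: σ_y = 472.0 MPa, ρ = 10270 kg/m³
  silicon carbide: σ_y = 390.0 MPa, ρ = 3202 kg/m³
  silicon carbide: M = 16.7×10⁻³
  molybdenum: M = 5.90×10⁻³
Silicon carbide has the largest M.

silicon carbide, M = 16.7×10⁻³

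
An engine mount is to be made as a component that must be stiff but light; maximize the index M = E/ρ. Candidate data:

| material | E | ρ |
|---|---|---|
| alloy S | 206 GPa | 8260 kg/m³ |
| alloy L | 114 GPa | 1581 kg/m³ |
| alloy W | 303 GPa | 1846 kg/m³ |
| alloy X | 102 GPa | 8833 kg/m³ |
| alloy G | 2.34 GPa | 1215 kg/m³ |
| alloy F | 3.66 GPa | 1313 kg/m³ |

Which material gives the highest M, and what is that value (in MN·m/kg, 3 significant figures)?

alloy W, M = 164 MN·m/kg

Per-candidate index values:
  alloy W: M = 164 MN·m/kg
  alloy L: M = 72.1 MN·m/kg
  alloy S: M = 24.9 MN·m/kg
  alloy X: M = 11.5 MN·m/kg
  alloy F: M = 2.79 MN·m/kg
  alloy G: M = 1.93 MN·m/kg
Alloy W ranks first.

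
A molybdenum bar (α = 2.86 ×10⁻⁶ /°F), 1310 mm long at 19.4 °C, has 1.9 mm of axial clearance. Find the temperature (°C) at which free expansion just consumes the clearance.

α = 2.86×10⁻⁶/°F × 9/5 = 5.15×10⁻⁶/K.
α·L₀·ΔT = 1.9 mm ⇒ ΔT = 1.9 / (5.15×10⁻⁶ × 1310.0) = 281.7 K.
T = 19.4 + 281.7 = 301.1 °C.

301 °C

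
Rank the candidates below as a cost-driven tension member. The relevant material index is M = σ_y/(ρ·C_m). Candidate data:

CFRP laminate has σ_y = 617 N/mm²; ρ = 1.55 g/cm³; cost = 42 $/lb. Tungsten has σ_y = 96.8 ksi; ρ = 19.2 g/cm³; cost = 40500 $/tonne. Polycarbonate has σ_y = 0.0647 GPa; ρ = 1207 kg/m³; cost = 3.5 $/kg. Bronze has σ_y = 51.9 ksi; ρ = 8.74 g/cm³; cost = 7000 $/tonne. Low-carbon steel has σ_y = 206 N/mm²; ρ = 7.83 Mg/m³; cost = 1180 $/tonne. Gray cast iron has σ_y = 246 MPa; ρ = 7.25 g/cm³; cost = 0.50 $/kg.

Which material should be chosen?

In SI units:
  CFRP laminate: σ_y = 617.0 MPa, ρ = 1550 kg/m³, cost = 92.59 $/kg
  tungsten: σ_y = 667.4 MPa, ρ = 19200 kg/m³, cost = 40.50 $/kg
  polycarbonate: σ_y = 64.70 MPa, ρ = 1207 kg/m³, cost = 3.500 $/kg
  bronze: σ_y = 357.8 MPa, ρ = 8740 kg/m³, cost = 7.000 $/kg
  low-carbon steel: σ_y = 206.0 MPa, ρ = 7830 kg/m³, cost = 1.180 $/kg
  gray cast iron: σ_y = 246.0 MPa, ρ = 7250 kg/m³, cost = 0.5000 $/kg
  gray cast iron: M = 67.9 kN·m per $
  low-carbon steel: M = 22.3 kN·m per $
  polycarbonate: M = 15.3 kN·m per $
  bronze: M = 5.85 kN·m per $
  CFRP laminate: M = 4.30 kN·m per $
  tungsten: M = 0.858 kN·m per $
Gray cast iron has the largest M.

gray cast iron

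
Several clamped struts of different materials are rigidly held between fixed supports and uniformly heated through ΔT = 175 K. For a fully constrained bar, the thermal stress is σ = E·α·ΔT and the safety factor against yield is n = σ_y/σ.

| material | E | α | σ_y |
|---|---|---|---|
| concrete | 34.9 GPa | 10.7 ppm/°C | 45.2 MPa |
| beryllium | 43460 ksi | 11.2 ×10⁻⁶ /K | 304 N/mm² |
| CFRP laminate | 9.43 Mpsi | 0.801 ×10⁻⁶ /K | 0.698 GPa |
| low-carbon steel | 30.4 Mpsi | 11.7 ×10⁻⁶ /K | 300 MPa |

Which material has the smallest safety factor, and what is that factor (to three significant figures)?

beryllium, n = 0.518

With everything in SI (GPa, ×10⁻⁶/K, MPa):
  concrete: E = 34.90, α = 10.7, σ_y = 45.20 → σ = 65.4 MPa, n = 0.692
  beryllium: E = 299.6, α = 11.2, σ_y = 304.0 → σ = 587 MPa, n = 0.518
  CFRP laminate: E = 65.02, α = 0.801, σ_y = 698.0 → σ = 9.11 MPa, n = 76.6
  low-carbon steel: E = 209.6, α = 11.7, σ_y = 300.0 → σ = 429 MPa, n = 0.699
Smallest n: beryllium with n = 0.518.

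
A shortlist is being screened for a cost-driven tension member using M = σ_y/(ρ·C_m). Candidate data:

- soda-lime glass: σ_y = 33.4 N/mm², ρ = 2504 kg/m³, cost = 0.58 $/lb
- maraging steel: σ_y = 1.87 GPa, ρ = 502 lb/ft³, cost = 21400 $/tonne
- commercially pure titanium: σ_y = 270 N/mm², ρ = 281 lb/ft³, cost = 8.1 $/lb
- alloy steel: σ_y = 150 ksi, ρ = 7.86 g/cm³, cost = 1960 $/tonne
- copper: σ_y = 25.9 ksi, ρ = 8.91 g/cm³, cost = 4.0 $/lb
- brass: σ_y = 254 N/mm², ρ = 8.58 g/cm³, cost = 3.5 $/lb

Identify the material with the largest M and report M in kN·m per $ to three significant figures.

alloy steel, M = 67.1 kN·m per $

In SI units:
  soda-lime glass: σ_y = 33.40 MPa, ρ = 2504 kg/m³, cost = 1.279 $/kg
  maraging steel: σ_y = 1870 MPa, ρ = 8041 kg/m³, cost = 21.40 $/kg
  commercially pure titanium: σ_y = 270.0 MPa, ρ = 4501 kg/m³, cost = 17.86 $/kg
  alloy steel: σ_y = 1034 MPa, ρ = 7860 kg/m³, cost = 1.960 $/kg
  copper: σ_y = 178.6 MPa, ρ = 8910 kg/m³, cost = 8.818 $/kg
  brass: σ_y = 254.0 MPa, ρ = 8580 kg/m³, cost = 7.716 $/kg
  alloy steel: M = 67.1 kN·m per $
  maraging steel: M = 10.9 kN·m per $
  soda-lime glass: M = 10.4 kN·m per $
  brass: M = 3.84 kN·m per $
  commercially pure titanium: M = 3.36 kN·m per $
  copper: M = 2.27 kN·m per $
Alloy steel has the largest M.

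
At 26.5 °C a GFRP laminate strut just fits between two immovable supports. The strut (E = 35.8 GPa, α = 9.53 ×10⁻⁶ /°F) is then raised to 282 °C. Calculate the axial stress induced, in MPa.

157 MPa

α = 9.53×10⁻⁶/°F × 9/5 = 17.2×10⁻⁶/K.
ΔT = 255.5 K. Constrained thermal stress σ = E·α·ΔT = 35.80×10³ MPa × 17.2×10⁻⁶ × 255.5 = 157 MPa (compressive).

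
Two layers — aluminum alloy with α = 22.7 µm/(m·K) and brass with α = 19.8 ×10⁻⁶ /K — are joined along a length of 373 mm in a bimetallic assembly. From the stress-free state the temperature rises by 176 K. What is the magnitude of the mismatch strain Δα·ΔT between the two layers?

5.10×10⁻⁴

Δα = |22.7 − 19.8|×10⁻⁶/K = 2.90×10⁻⁶/K.
Mismatch strain = Δα·ΔT = 2.90×10⁻⁶ × 176.0 = 5.10×10⁻⁴.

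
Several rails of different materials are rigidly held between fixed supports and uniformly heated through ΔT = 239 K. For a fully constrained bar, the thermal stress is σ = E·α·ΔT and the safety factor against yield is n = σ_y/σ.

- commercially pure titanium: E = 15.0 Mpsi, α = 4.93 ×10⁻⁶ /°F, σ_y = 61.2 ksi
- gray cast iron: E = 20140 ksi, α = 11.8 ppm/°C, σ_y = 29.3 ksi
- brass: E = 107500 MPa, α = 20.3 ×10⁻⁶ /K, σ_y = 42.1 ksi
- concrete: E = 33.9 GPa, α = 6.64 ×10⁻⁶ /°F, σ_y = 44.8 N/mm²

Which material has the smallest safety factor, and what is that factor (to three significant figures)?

concrete, n = 0.463

In consistent units (E in GPa, α in ×10⁻⁶/K, σ_y in MPa):
  commercially pure titanium: E = 103.4, α = 8.87, σ_y = 422.0 → σ = 219 MPa, n = 1.92
  gray cast iron: E = 138.9, α = 11.8, σ_y = 202.0 → σ = 392 MPa, n = 0.516
  brass: E = 107.5, α = 20.3, σ_y = 290.3 → σ = 522 MPa, n = 0.557
  concrete: E = 33.90, α = 12.0, σ_y = 44.80 → σ = 96.8 MPa, n = 0.463
Concrete has the lowest safety factor, n = 0.463.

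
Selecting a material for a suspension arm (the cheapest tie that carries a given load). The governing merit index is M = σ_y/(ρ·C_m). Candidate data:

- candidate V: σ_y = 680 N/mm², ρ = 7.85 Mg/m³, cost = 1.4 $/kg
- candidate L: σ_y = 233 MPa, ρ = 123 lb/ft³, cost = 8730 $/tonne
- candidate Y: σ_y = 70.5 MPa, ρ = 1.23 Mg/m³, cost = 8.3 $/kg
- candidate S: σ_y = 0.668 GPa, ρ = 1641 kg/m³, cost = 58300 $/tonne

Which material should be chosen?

candidate V

Putting every candidate on a common basis:
  candidate V: σ_y = 680.0 MPa, ρ = 7850 kg/m³, cost = 1.400 $/kg
  candidate L: σ_y = 233.0 MPa, ρ = 1970 kg/m³, cost = 8.730 $/kg
  candidate Y: σ_y = 70.50 MPa, ρ = 1230 kg/m³, cost = 8.300 $/kg
  candidate S: σ_y = 668.0 MPa, ρ = 1641 kg/m³, cost = 58.30 $/kg
  candidate V: M = 61.9 kN·m per $
  candidate L: M = 13.5 kN·m per $
  candidate S: M = 6.98 kN·m per $
  candidate Y: M = 6.91 kN·m per $
Candidate V has the largest M.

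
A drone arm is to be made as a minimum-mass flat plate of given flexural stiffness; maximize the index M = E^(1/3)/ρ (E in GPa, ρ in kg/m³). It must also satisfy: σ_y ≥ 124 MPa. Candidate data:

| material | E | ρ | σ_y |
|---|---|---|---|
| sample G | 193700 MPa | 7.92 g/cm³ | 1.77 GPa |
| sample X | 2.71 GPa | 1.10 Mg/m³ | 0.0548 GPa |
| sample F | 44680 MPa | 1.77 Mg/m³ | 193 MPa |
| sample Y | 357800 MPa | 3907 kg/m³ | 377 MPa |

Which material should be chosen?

sample F

Screen on constraints: σ_y ≥ 124 MPa. Survivors: sample G, sample F, sample Y.
Putting every candidate on a common basis:
  sample G: E = 193.7 GPa, ρ = 7920 kg/m³
  sample F: E = 44.68 GPa, ρ = 1770 kg/m³
  sample Y: E = 357.8 GPa, ρ = 3907 kg/m³
  sample F: M = 2.00×10⁻³
  sample Y: M = 1.82×10⁻³
  sample G: M = 0.731×10⁻³
Sample F has the largest M.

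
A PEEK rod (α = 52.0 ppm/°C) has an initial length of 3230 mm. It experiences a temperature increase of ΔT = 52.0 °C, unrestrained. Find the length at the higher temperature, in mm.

3238.7 mm

ΔL = α·L₀·ΔT = 52.0×10⁻⁶ × 3230 mm × 52.00 K = 8.73 mm.
L = L₀ + ΔL = 3230 + 8.73 = 3238.7 mm.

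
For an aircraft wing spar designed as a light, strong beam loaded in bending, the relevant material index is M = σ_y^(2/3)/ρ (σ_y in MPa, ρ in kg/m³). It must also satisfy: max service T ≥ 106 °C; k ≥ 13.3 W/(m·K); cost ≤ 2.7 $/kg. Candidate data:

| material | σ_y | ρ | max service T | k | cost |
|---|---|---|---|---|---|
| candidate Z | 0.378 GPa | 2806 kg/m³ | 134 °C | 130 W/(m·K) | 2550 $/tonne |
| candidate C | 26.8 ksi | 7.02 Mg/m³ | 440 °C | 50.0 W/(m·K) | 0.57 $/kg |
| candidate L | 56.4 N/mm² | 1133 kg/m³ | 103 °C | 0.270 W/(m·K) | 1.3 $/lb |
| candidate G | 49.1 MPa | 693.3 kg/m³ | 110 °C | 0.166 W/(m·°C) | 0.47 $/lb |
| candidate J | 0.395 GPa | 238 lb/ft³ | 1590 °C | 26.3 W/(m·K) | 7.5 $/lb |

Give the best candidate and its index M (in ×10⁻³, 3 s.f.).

Screen on constraints: max service T ≥ 106 °C; k ≥ 13.3 W/(m·K); cost ≤ 2.7 $/kg. Survivors: candidate Z, candidate C.
After converting to SI:
  candidate Z: σ_y = 378.0 MPa, ρ = 2806 kg/m³
  candidate C: σ_y = 184.8 MPa, ρ = 7020 kg/m³
  candidate Z: M = 18.6×10⁻³
  candidate C: M = 4.62×10⁻³
The maximum is for candidate Z.

candidate Z, M = 18.6×10⁻³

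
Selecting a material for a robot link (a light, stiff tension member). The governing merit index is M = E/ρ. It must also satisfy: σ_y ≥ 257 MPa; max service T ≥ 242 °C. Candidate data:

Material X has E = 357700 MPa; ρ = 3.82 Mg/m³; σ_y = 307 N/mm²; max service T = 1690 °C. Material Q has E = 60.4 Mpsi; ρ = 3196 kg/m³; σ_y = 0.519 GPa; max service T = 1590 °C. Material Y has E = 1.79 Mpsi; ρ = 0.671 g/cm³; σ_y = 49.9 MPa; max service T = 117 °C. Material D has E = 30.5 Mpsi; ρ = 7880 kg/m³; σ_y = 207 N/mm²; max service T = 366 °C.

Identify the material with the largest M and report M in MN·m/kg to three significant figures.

Screen on constraints: σ_y ≥ 257 MPa; max service T ≥ 242 °C. Survivors: material X, material Q.
Convert each candidate to consistent units, then evaluate M:
  material X: E = 357.7 GPa, ρ = 3820 kg/m³
  material Q: E = 416.4 GPa, ρ = 3196 kg/m³
  material Q: M = 130 MN·m/kg
  material X: M = 93.6 MN·m/kg
Highest index: material Q.

material Q, M = 130 MN·m/kg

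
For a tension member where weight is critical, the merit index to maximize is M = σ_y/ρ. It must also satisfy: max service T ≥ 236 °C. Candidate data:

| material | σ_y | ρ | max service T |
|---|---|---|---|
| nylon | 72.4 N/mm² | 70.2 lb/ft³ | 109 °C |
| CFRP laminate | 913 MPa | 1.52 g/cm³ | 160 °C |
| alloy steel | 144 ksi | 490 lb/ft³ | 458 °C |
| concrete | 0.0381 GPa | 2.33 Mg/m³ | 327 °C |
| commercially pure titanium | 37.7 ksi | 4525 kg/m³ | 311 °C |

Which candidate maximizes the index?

alloy steel

Screen on constraints: max service T ≥ 236 °C. Survivors: alloy steel, concrete, commercially pure titanium.
In SI units:
  alloy steel: σ_y = 992.8 MPa, ρ = 7849 kg/m³
  concrete: σ_y = 38.10 MPa, ρ = 2330 kg/m³
  commercially pure titanium: σ_y = 259.9 MPa, ρ = 4525 kg/m³
  alloy steel: M = 126 kN·m/kg
  commercially pure titanium: M = 57.4 kN·m/kg
  concrete: M = 16.4 kN·m/kg
Alloy steel ranks first.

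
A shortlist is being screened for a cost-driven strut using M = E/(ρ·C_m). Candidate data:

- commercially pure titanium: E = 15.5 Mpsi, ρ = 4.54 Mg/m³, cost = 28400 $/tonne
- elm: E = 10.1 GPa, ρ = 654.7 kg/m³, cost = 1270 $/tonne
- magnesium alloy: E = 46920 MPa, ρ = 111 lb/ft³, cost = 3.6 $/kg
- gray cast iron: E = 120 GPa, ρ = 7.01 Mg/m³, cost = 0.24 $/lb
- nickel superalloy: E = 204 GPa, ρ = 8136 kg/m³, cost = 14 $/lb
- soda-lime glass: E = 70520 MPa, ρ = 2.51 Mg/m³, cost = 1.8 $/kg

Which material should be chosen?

gray cast iron

In SI units:
  commercially pure titanium: E = 106.9 GPa, ρ = 4540 kg/m³, cost = 28.40 $/kg
  elm: E = 10.10 GPa, ρ = 654.7 kg/m³, cost = 1.270 $/kg
  magnesium alloy: E = 46.92 GPa, ρ = 1778 kg/m³, cost = 3.600 $/kg
  gray cast iron: E = 120.0 GPa, ρ = 7010 kg/m³, cost = 0.5291 $/kg
  nickel superalloy: E = 204.0 GPa, ρ = 8136 kg/m³, cost = 30.86 $/kg
  soda-lime glass: E = 70.52 GPa, ρ = 2510 kg/m³, cost = 1.800 $/kg
  gray cast iron: M = 32.4 MN·m per $
  soda-lime glass: M = 15.6 MN·m per $
  elm: M = 12.1 MN·m per $
  magnesium alloy: M = 7.33 MN·m per $
  commercially pure titanium: M = 0.829 MN·m per $
  nickel superalloy: M = 0.812 MN·m per $
Gray cast iron ranks first.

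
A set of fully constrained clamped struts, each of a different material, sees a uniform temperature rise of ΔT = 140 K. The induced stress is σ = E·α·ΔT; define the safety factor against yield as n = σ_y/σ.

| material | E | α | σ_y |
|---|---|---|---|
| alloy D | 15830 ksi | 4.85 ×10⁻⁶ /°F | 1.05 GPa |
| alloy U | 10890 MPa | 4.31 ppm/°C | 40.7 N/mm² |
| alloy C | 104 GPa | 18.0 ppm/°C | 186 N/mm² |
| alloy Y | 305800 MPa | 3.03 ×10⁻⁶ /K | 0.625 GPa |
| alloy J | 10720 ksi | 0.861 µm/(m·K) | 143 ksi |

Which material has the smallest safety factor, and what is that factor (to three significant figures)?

Per material, after unit conversion:
  alloy D: E = 109.1, α = 8.73, σ_y = 1050 → σ = 133 MPa, n = 7.87
  alloy U: E = 10.89, α = 4.31, σ_y = 40.70 → σ = 6.57 MPa, n = 6.19
  alloy C: E = 104.0, α = 18.0, σ_y = 186.0 → σ = 262 MPa, n = 0.710
  alloy Y: E = 305.8, α = 3.03, σ_y = 625.0 → σ = 130 MPa, n = 4.82
  alloy J: E = 73.91, α = 0.861, σ_y = 986.0 → σ = 8.91 MPa, n = 111
Alloy C has the lowest safety factor, n = 0.710.

alloy C, n = 0.710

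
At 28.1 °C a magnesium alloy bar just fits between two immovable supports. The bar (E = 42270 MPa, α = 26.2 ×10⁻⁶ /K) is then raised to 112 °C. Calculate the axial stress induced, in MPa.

92.9 MPa

E = 42270 MPa = 42.27 GPa.
ΔT = 83.90 K. Constrained thermal stress σ = E·α·ΔT = 42.27×10³ MPa × 26.2×10⁻⁶ × 83.90 = 92.9 MPa (compressive).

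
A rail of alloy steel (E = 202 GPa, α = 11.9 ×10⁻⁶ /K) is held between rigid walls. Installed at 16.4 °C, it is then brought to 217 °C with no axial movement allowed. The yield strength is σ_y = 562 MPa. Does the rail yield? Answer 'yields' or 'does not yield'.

does not yield

ΔT = 200.6 K. Constrained thermal stress σ = E·α·ΔT = 202.0×10³ MPa × 11.9×10⁻⁶ × 200.6 = 482 MPa (compressive).
Compare to σ_y = 562 MPa: σ < σ_y, so it does not yield.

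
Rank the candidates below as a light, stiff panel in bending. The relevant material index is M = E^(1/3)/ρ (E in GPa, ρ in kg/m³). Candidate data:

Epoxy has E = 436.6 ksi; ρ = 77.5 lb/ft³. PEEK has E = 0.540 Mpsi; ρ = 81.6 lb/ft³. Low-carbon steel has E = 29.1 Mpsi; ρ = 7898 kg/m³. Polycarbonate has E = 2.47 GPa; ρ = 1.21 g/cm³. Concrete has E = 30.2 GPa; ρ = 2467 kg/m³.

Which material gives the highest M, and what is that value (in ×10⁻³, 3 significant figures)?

In SI units:
  epoxy: E = 3.010 GPa, ρ = 1241 kg/m³
  PEEK: E = 3.723 GPa, ρ = 1307 kg/m³
  low-carbon steel: E = 200.6 GPa, ρ = 7898 kg/m³
  polycarbonate: E = 2.470 GPa, ρ = 1210 kg/m³
  concrete: E = 30.20 GPa, ρ = 2467 kg/m³
  concrete: M = 1.26×10⁻³
  PEEK: M = 1.19×10⁻³
  epoxy: M = 1.16×10⁻³
  polycarbonate: M = 1.12×10⁻³
  low-carbon steel: M = 0.741×10⁻³
Concrete ranks first.

concrete, M = 1.26×10⁻³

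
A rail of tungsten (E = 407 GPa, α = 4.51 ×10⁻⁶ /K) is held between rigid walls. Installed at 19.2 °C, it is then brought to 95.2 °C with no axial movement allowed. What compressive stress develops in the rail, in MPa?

140 MPa

ΔT = 76.00 K. Constrained thermal stress σ = E·α·ΔT = 407.0×10³ MPa × 4.51×10⁻⁶ × 76.00 = 140 MPa (compressive).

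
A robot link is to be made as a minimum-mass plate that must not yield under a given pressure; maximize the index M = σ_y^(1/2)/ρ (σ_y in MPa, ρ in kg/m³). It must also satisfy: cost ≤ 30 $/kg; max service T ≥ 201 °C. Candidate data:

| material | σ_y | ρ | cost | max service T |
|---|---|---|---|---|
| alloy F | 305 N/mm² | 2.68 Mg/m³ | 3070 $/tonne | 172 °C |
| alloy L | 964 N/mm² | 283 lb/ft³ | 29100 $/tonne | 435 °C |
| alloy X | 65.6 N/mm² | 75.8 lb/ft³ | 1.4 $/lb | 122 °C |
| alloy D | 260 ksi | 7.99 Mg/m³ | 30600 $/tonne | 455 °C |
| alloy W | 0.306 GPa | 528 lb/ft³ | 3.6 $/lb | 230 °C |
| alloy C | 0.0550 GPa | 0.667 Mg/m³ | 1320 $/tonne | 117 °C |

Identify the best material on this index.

Screen on constraints: cost ≤ 30 $/kg; max service T ≥ 201 °C. Survivors: alloy L, alloy W.
Normalizing units and computing the index:
  alloy L: σ_y = 964.0 MPa, ρ = 4533 kg/m³
  alloy W: σ_y = 306.0 MPa, ρ = 8458 kg/m³
  alloy L: M = 6.85×10⁻³
  alloy W: M = 2.07×10⁻³
Alloy L has the largest M.

alloy L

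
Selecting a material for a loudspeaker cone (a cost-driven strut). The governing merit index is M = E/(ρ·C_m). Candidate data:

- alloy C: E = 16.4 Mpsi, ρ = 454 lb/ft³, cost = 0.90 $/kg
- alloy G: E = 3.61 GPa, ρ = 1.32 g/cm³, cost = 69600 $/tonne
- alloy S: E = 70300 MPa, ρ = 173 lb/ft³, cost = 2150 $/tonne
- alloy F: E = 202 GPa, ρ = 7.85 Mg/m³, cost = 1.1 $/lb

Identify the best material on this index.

Putting every candidate on a common basis:
  alloy C: E = 113.1 GPa, ρ = 7272 kg/m³, cost = 0.9000 $/kg
  alloy G: E = 3.610 GPa, ρ = 1320 kg/m³, cost = 69.60 $/kg
  alloy S: E = 70.30 GPa, ρ = 2771 kg/m³, cost = 2.150 $/kg
  alloy F: E = 202.0 GPa, ρ = 7850 kg/m³, cost = 2.425 $/kg
  alloy C: M = 17.3 MN·m per $
  alloy S: M = 11.8 MN·m per $
  alloy F: M = 10.6 MN·m per $
  alloy G: M = 0.0393 MN·m per $
The maximum is for alloy C.

alloy C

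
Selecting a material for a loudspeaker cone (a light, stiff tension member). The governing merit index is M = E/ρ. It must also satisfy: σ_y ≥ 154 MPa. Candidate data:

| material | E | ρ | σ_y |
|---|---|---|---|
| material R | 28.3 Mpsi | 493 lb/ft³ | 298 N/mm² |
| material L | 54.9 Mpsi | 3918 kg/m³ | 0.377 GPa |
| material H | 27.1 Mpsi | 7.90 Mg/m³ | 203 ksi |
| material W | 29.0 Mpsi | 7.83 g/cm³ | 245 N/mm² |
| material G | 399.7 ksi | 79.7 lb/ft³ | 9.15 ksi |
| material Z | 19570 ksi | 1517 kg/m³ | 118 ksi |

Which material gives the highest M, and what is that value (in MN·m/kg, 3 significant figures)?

material L, M = 96.6 MN·m/kg

Screen on constraints: σ_y ≥ 154 MPa. Survivors: material R, material L, material H, material W, material Z.
In SI units:
  material R: E = 195.1 GPa, ρ = 7897 kg/m³
  material L: E = 378.5 GPa, ρ = 3918 kg/m³
  material H: E = 186.8 GPa, ρ = 7900 kg/m³
  material W: E = 199.9 GPa, ρ = 7830 kg/m³
  material Z: E = 134.9 GPa, ρ = 1517 kg/m³
  material L: M = 96.6 MN·m/kg
  material Z: M = 88.9 MN·m/kg
  material W: M = 25.5 MN·m/kg
  material R: M = 24.7 MN·m/kg
  material H: M = 23.7 MN·m/kg
Material L ranks first.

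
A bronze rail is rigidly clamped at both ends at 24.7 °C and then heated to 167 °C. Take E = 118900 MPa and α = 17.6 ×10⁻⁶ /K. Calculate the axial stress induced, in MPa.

298 MPa

E = 118900 MPa = 118.9 GPa.
ΔT = 142.3 K. Constrained thermal stress σ = E·α·ΔT = 118.9×10³ MPa × 17.6×10⁻⁶ × 142.3 = 298 MPa (compressive).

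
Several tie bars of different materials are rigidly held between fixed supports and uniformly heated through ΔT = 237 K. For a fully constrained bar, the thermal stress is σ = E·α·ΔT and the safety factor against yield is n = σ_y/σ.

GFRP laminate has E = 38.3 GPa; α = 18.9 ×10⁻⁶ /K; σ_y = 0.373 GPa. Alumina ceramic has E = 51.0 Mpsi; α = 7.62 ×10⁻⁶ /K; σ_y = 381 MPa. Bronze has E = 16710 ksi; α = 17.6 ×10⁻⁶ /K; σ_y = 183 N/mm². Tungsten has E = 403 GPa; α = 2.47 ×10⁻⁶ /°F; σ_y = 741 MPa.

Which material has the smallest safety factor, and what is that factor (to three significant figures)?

bronze, n = 0.381

Per material, after unit conversion:
  GFRP laminate: E = 38.30, α = 18.9, σ_y = 373.0 → σ = 172 MPa, n = 2.17
  alumina ceramic: E = 351.6, α = 7.62, σ_y = 381.0 → σ = 635 MPa, n = 0.600
  bronze: E = 115.2, α = 17.6, σ_y = 183.0 → σ = 481 MPa, n = 0.381
  tungsten: E = 403.0, α = 4.45, σ_y = 741.0 → σ = 425 MPa, n = 1.74
Smallest n: bronze with n = 0.381.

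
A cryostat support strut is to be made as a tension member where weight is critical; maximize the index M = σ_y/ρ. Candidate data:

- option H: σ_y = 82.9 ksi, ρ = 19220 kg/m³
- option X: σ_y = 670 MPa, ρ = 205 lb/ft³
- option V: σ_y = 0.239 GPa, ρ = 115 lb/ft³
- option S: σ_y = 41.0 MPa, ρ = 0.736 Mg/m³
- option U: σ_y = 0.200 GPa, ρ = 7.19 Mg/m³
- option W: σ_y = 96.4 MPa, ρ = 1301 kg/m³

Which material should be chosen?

After converting to SI:
  option H: σ_y = 571.6 MPa, ρ = 19220 kg/m³
  option X: σ_y = 670.0 MPa, ρ = 3284 kg/m³
  option V: σ_y = 239.0 MPa, ρ = 1842 kg/m³
  option S: σ_y = 41.00 MPa, ρ = 736.0 kg/m³
  option U: σ_y = 200.0 MPa, ρ = 7190 kg/m³
  option W: σ_y = 96.40 MPa, ρ = 1301 kg/m³
  option X: M = 204 kN·m/kg
  option V: M = 130 kN·m/kg
  option W: M = 74.1 kN·m/kg
  option S: M = 55.7 kN·m/kg
  option H: M = 29.7 kN·m/kg
  option U: M = 27.8 kN·m/kg
Highest index: option X.

option X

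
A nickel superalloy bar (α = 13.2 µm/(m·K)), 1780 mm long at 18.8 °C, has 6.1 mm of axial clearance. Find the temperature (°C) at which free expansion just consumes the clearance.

α·L₀·ΔT = 6.1 mm ⇒ ΔT = 6.1 / (13.2×10⁻⁶ × 1780.0) = 259.6 K.
T = 18.8 + 259.6 = 278.4 °C.

278 °C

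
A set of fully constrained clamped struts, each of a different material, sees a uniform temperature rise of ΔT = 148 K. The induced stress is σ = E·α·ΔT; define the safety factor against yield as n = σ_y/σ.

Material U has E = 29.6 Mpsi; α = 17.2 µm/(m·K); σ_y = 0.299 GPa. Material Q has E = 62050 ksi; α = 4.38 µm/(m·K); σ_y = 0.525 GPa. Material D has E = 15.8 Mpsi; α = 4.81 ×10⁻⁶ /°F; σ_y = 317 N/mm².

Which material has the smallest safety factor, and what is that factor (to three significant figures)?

material U, n = 0.576

With everything in SI (GPa, ×10⁻⁶/K, MPa):
  material U: E = 204.1, α = 17.2, σ_y = 299.0 → σ = 520 MPa, n = 0.576
  material Q: E = 427.8, α = 4.38, σ_y = 525.0 → σ = 277 MPa, n = 1.89
  material D: E = 108.9, α = 8.66, σ_y = 317.0 → σ = 140 MPa, n = 2.27
Material U has the lowest safety factor, n = 0.576.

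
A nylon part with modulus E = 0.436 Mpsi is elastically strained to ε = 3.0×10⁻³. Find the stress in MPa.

E = 0.436 Mpsi = 3.006 GPa.
σ = E·ε = 3006 MPa × 3.0×10⁻³ = 9.02 MPa.

9.02 MPa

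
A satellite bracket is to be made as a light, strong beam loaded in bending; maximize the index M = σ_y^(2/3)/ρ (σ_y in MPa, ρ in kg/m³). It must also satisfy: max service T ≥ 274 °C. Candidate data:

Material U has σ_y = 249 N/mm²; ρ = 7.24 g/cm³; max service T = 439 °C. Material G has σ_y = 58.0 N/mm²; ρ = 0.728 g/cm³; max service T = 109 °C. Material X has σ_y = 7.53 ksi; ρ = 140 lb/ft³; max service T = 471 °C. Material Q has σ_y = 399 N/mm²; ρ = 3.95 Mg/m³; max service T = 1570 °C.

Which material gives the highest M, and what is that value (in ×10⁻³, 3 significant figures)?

material Q, M = 13.7×10⁻³

Screen on constraints: max service T ≥ 274 °C. Survivors: material U, material X, material Q.
Normalizing units and computing the index:
  material U: σ_y = 249.0 MPa, ρ = 7240 kg/m³
  material X: σ_y = 51.92 MPa, ρ = 2243 kg/m³
  material Q: σ_y = 399.0 MPa, ρ = 3950 kg/m³
  material Q: M = 13.7×10⁻³
  material X: M = 6.21×10⁻³
  material U: M = 5.47×10⁻³
Material Q ranks first.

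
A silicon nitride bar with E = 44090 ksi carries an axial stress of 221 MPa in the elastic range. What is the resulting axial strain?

E = 44090 ksi = 304.0 GPa = 304000 MPa.
ε = σ/E = 221 / 304000 = 7.27×10⁻⁴.

7.27×10⁻⁴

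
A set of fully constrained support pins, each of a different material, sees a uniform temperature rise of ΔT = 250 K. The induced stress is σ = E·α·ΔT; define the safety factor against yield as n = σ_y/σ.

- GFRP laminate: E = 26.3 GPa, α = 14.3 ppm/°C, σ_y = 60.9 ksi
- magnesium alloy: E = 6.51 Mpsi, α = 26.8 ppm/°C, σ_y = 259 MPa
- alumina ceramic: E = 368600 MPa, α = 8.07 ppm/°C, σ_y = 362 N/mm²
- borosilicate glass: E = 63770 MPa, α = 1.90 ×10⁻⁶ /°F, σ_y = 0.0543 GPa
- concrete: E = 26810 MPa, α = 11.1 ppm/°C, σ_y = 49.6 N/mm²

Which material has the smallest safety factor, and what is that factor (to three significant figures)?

In consistent units (E in GPa, α in ×10⁻⁶/K, σ_y in MPa):
  GFRP laminate: E = 26.30, α = 14.3, σ_y = 419.9 → σ = 94.0 MPa, n = 4.47
  magnesium alloy: E = 44.88, α = 26.8, σ_y = 259.0 → σ = 301 MPa, n = 0.861
  alumina ceramic: E = 368.6, α = 8.07, σ_y = 362.0 → σ = 744 MPa, n = 0.487
  borosilicate glass: E = 63.77, α = 3.42, σ_y = 54.30 → σ = 54.5 MPa, n = 0.996
  concrete: E = 26.81, α = 11.1, σ_y = 49.60 → σ = 74.4 MPa, n = 0.667
The minimum is alumina ceramic at n = 0.487.

alumina ceramic, n = 0.487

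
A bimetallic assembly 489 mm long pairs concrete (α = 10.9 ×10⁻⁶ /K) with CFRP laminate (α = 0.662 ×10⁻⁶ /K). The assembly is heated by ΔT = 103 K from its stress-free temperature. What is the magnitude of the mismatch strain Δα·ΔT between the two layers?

Δα = |10.9 − 0.662|×10⁻⁶/K = 10.2×10⁻⁶/K.
Mismatch strain = Δα·ΔT = 10.2×10⁻⁶ × 103.0 = 1.05×10⁻³.

1.05×10⁻³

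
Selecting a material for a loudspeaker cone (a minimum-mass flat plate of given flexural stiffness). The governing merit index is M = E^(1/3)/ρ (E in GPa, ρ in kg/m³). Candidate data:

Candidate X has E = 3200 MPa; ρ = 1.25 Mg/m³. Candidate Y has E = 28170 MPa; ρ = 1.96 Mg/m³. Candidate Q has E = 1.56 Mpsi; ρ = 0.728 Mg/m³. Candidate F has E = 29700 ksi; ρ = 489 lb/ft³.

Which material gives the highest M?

candidate Q

Putting every candidate on a common basis:
  candidate X: E = 3.200 GPa, ρ = 1250 kg/m³
  candidate Y: E = 28.17 GPa, ρ = 1960 kg/m³
  candidate Q: E = 10.76 GPa, ρ = 728.0 kg/m³
  candidate F: E = 204.8 GPa, ρ = 7833 kg/m³
  candidate Q: M = 3.03×10⁻³
  candidate Y: M = 1.55×10⁻³
  candidate X: M = 1.18×10⁻³
  candidate F: M = 0.752×10⁻³
Highest index: candidate Q.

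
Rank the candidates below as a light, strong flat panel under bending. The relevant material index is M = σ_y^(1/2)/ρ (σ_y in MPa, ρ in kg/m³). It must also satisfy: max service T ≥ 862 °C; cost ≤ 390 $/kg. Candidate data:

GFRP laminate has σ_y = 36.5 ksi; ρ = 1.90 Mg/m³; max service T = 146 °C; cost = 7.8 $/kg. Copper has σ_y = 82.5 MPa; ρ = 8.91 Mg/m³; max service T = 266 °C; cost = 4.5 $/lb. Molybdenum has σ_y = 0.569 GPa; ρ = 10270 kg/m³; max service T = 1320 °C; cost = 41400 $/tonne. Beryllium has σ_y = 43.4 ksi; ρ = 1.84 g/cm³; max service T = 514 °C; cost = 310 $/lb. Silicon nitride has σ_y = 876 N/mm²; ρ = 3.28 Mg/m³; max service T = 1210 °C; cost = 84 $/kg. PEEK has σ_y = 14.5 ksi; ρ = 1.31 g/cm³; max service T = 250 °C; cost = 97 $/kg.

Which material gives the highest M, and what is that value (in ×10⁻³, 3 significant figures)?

silicon nitride, M = 9.02×10⁻³

Screen on constraints: max service T ≥ 862 °C; cost ≤ 390 $/kg. Survivors: molybdenum, silicon nitride.
After converting to SI:
  molybdenum: σ_y = 569.0 MPa, ρ = 10270 kg/m³
  silicon nitride: σ_y = 876.0 MPa, ρ = 3280 kg/m³
  silicon nitride: M = 9.02×10⁻³
  molybdenum: M = 2.32×10⁻³
Silicon nitride has the largest M.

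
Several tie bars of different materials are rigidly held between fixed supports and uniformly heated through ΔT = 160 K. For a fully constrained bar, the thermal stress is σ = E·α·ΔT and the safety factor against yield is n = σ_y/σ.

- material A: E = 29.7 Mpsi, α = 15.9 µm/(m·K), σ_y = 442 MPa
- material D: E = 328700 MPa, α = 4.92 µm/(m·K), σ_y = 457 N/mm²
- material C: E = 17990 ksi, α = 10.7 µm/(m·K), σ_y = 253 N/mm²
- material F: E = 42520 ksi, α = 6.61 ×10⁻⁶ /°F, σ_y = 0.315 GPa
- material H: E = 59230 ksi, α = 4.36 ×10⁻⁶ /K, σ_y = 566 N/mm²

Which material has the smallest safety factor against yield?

Per material, after unit conversion:
  material A: E = 204.8, α = 15.9, σ_y = 442.0 → σ = 521 MPa, n = 0.848
  material D: E = 328.7, α = 4.92, σ_y = 457.0 → σ = 259 MPa, n = 1.77
  material C: E = 124.0, α = 10.7, σ_y = 253.0 → σ = 212 MPa, n = 1.19
  material F: E = 293.2, α = 11.9, σ_y = 315.0 → σ = 558 MPa, n = 0.564
  material H: E = 408.4, α = 4.36, σ_y = 566.0 → σ = 285 MPa, n = 1.99
Material F has the lowest safety factor, n = 0.564.

material F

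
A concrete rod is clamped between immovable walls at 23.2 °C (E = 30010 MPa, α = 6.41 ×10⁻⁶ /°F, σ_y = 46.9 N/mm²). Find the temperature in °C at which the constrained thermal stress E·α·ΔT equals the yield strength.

E = 30010 MPa = 30.01 GPa.
α = 6.41×10⁻⁶/°F × 9/5 = 11.5×10⁻⁶/K.
σ_y = 46.9 N/mm² = 46.90 MPa.
E·α·ΔT = 46.90 MPa ⇒ ΔT = 46.90 / (30.01×10³ × 11.5×10⁻⁶) = 135.4 K.
T = 23.2 + 135.4 = 158.6 °C.

159 °C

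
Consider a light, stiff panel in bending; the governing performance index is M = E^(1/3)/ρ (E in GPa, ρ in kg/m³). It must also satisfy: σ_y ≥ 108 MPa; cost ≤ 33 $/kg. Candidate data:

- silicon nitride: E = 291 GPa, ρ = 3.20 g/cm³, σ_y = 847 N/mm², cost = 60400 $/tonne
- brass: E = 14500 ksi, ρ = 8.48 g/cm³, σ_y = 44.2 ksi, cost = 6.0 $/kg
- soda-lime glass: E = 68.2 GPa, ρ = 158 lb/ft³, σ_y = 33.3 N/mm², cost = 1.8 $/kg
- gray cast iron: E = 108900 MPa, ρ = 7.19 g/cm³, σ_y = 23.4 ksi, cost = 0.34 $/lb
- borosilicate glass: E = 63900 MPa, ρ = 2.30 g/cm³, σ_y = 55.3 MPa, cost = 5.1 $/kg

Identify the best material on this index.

gray cast iron

Screen on constraints: σ_y ≥ 108 MPa; cost ≤ 33 $/kg. Survivors: brass, gray cast iron.
Convert each candidate to consistent units, then evaluate M:
  brass: E = 99.97 GPa, ρ = 8480 kg/m³
  gray cast iron: E = 108.9 GPa, ρ = 7190 kg/m³
  gray cast iron: M = 0.664×10⁻³
  brass: M = 0.547×10⁻³
Highest index: gray cast iron.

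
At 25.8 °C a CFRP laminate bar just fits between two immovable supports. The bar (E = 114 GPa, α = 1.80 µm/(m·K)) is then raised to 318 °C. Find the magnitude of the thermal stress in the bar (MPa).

ΔT = 292.2 K. Constrained thermal stress σ = E·α·ΔT = 114.0×10³ MPa × 1.80×10⁻⁶ × 292.2 = 60.0 MPa (compressive).

60.0 MPa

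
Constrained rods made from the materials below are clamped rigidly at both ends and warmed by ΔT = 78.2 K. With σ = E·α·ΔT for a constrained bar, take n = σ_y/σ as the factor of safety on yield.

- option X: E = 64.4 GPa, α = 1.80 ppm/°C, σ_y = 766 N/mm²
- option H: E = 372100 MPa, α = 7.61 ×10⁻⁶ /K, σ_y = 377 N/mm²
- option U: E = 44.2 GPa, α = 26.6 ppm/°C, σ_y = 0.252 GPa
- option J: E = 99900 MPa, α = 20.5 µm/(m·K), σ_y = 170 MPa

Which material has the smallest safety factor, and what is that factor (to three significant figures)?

option J, n = 1.06

With everything in SI (GPa, ×10⁻⁶/K, MPa):
  option X: E = 64.40, α = 1.80, σ_y = 766.0 → σ = 9.06 MPa, n = 84.5
  option H: E = 372.1, α = 7.61, σ_y = 377.0 → σ = 221 MPa, n = 1.70
  option U: E = 44.20, α = 26.6, σ_y = 252.0 → σ = 91.9 MPa, n = 2.74
  option J: E = 99.90, α = 20.5, σ_y = 170.0 → σ = 160 MPa, n = 1.06
The minimum is option J at n = 1.06.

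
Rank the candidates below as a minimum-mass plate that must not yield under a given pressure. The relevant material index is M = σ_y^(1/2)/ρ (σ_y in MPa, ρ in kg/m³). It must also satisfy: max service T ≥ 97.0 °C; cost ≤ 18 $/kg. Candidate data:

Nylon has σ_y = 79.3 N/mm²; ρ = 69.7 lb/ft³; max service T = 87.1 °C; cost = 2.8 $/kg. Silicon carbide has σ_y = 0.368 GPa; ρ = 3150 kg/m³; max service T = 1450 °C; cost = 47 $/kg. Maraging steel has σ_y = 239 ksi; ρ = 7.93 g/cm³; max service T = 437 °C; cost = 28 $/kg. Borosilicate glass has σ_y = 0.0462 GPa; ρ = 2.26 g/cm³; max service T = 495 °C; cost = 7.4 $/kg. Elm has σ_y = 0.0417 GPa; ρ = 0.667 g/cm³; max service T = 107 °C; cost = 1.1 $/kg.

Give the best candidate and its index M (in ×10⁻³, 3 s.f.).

Screen on constraints: max service T ≥ 97.0 °C; cost ≤ 18 $/kg. Survivors: borosilicate glass, elm.
Normalizing units and computing the index:
  borosilicate glass: σ_y = 46.20 MPa, ρ = 2260 kg/m³
  elm: σ_y = 41.70 MPa, ρ = 667.0 kg/m³
  elm: M = 9.68×10⁻³
  borosilicate glass: M = 3.01×10⁻³
Elm has the largest M.

elm, M = 9.68×10⁻³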